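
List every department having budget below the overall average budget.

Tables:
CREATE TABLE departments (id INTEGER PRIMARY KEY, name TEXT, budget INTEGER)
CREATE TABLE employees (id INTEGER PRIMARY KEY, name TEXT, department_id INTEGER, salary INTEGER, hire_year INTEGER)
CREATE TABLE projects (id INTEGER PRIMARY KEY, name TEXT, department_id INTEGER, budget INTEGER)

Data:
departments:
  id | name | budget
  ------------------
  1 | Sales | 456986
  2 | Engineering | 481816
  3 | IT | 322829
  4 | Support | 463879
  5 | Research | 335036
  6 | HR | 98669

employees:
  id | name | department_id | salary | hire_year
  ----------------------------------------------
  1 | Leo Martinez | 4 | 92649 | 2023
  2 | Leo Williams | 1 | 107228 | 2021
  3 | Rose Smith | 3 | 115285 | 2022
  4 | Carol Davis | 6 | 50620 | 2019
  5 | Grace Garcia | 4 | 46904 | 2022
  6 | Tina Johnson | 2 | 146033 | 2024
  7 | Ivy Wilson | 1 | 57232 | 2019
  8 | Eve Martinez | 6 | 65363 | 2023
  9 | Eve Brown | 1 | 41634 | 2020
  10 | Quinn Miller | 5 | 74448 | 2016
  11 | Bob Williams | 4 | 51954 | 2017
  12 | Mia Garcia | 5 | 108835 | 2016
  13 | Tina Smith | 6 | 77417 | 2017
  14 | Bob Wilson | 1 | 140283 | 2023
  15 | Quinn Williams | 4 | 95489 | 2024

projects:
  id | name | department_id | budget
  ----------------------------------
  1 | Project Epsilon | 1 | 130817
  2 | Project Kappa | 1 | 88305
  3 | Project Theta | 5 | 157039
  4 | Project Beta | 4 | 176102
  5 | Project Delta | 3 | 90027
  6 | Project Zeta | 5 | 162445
SELECT name, budget FROM departments WHERE budget < (SELECT AVG(budget) FROM departments)

Execution result:
name | budget
IT | 322829
Research | 335036
HR | 98669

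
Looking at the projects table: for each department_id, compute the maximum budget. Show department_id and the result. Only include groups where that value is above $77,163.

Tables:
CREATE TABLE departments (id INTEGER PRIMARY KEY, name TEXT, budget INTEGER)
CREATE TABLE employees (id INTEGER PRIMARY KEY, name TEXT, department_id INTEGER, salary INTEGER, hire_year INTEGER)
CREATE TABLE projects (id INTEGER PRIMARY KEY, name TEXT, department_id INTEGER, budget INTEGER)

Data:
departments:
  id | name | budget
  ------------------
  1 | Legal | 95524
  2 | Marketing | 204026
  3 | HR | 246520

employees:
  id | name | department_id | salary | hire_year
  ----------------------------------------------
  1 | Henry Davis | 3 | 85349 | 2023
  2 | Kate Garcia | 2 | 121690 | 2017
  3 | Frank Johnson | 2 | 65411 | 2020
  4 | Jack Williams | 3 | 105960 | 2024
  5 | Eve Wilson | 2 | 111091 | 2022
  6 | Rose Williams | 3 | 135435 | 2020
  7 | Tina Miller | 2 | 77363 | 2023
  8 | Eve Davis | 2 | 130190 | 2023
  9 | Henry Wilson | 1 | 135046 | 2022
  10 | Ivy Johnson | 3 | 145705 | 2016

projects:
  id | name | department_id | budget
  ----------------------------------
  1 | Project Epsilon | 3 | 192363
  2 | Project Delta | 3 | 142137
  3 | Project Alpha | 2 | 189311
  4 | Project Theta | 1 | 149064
SELECT department_id, MAX(budget) AS max_budget FROM projects GROUP BY department_id HAVING MAX(budget) > 77163

Execution result:
department_id | max_budget
1 | 149064
2 | 189311
3 | 192363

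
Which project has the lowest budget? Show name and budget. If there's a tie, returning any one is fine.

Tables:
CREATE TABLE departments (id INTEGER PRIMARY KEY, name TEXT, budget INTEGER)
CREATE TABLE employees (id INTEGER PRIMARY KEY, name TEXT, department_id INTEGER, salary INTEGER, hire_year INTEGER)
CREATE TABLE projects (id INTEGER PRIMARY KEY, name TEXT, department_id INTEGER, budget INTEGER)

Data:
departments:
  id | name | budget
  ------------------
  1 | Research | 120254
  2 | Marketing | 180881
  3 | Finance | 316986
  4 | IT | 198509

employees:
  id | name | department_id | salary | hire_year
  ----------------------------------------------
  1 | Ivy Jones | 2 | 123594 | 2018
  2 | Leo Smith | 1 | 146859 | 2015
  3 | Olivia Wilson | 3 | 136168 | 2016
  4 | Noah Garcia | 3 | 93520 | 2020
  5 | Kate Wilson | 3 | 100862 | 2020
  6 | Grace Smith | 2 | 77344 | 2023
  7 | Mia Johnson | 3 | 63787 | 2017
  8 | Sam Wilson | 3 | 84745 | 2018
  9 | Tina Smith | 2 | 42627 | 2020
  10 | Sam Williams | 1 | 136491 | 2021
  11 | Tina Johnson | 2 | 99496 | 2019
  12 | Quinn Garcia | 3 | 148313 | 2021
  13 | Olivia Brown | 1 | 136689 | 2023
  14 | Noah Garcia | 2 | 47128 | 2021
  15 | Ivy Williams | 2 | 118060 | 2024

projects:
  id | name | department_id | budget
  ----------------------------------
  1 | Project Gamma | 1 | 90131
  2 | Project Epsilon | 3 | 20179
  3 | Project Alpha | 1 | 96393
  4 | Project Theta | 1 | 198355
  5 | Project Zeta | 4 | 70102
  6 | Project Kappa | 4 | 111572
SELECT name, budget FROM projects ORDER BY budget ASC LIMIT 1

Execution result:
name | budget
Project Epsilon | 20179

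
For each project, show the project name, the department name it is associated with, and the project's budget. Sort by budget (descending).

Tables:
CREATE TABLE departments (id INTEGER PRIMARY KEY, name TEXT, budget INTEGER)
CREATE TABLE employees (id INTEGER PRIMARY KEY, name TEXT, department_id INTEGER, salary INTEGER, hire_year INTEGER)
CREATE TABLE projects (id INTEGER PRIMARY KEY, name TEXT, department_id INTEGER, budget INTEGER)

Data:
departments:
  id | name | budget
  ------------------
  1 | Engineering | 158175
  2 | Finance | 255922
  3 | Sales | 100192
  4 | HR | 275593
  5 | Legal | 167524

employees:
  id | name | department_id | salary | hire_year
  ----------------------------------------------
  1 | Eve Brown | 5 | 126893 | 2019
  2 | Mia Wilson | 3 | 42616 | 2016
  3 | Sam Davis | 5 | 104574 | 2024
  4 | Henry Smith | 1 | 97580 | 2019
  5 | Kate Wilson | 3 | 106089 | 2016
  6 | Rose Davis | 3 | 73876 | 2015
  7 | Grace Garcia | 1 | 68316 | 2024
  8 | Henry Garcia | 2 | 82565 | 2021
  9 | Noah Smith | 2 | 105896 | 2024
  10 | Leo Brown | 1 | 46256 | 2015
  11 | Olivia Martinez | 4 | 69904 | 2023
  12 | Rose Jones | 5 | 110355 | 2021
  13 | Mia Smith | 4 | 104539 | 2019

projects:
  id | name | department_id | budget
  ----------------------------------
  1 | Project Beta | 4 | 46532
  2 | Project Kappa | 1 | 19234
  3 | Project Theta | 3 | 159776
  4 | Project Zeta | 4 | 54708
SELECT c.name, p.name AS department, c.budget FROM projects c JOIN departments p ON c.department_id = p.id ORDER BY c.budget DESC

Execution result:
name | department | budget
Project Theta | Sales | 159776
Project Zeta | HR | 54708
Project Beta | HR | 46532
Project Kappa | Engineering | 19234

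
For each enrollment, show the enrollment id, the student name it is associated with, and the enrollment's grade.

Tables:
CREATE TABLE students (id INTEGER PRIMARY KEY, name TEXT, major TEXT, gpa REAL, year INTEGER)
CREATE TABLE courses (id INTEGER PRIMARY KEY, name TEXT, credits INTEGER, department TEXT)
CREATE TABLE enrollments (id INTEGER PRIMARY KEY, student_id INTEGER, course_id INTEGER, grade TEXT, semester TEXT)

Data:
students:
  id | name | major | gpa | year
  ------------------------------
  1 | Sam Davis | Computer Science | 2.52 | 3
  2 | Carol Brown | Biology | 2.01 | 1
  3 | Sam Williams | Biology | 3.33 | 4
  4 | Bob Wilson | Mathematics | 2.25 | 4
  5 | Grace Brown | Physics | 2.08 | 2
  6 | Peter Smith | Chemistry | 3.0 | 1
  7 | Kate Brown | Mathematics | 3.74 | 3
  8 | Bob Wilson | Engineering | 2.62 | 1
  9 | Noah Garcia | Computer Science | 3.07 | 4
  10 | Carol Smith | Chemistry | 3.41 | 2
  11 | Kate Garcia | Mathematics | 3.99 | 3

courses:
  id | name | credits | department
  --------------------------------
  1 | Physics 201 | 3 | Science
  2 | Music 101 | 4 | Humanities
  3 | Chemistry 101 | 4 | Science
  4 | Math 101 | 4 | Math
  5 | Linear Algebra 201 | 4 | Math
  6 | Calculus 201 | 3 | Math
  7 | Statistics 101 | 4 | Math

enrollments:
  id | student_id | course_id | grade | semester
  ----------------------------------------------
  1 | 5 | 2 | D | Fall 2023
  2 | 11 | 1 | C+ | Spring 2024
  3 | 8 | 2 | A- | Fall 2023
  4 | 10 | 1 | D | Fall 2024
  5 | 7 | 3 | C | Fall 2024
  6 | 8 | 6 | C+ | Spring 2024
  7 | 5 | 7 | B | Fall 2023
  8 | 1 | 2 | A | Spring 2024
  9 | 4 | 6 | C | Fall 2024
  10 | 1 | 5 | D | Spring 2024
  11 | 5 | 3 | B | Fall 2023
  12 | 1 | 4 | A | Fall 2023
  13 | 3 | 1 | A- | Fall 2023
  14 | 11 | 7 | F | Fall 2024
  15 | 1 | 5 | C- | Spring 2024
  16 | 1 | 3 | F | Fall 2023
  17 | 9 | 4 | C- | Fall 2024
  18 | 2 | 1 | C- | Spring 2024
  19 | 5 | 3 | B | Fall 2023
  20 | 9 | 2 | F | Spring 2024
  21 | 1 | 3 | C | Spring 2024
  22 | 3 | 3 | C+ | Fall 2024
SELECT c.id, p.name AS student, c.grade FROM enrollments c JOIN students p ON c.student_id = p.id

Execution result:
id | student | grade
1 | Grace Brown | D
2 | Kate Garcia | C+
3 | Bob Wilson | A-
4 | Carol Smith | D
5 | Kate Brown | C
6 | Bob Wilson | C+
7 | Grace Brown | B
8 | Sam Davis | A
9 | Bob Wilson | C
10 | Sam Davis | D
11 | Grace Brown | B
12 | Sam Davis | A
13 | Sam Williams | A-
14 | Kate Garcia | F
15 | Sam Davis | C-
16 | Sam Davis | F
17 | Noah Garcia | C-
18 | Carol Brown | C-
19 | Grace Brown | B
20 | Noah Garcia | F
21 | Sam Davis | C
22 | Sam Williams | C+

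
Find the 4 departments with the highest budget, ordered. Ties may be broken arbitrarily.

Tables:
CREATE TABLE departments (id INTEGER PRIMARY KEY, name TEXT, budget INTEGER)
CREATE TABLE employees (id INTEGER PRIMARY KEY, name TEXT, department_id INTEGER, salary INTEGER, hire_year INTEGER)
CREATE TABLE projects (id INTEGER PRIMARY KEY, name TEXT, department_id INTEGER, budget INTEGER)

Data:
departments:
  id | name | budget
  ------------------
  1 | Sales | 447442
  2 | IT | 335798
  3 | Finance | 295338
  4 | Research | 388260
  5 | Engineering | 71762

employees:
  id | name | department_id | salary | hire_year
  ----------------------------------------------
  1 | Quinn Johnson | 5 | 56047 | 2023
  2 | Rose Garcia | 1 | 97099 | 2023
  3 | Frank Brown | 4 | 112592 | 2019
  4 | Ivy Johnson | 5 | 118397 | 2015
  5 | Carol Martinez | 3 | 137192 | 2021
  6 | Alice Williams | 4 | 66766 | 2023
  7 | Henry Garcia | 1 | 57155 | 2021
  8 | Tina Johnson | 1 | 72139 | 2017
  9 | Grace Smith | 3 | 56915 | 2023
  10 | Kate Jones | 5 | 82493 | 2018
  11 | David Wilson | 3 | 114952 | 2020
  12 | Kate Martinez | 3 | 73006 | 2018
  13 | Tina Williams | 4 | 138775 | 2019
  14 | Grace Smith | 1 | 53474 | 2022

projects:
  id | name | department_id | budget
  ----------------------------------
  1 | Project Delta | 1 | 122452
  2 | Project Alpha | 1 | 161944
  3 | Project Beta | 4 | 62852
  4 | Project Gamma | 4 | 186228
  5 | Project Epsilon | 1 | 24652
SELECT name, budget FROM departments ORDER BY budget DESC LIMIT 4

Execution result:
name | budget
Sales | 447442
Research | 388260
IT | 335798
Finance | 295338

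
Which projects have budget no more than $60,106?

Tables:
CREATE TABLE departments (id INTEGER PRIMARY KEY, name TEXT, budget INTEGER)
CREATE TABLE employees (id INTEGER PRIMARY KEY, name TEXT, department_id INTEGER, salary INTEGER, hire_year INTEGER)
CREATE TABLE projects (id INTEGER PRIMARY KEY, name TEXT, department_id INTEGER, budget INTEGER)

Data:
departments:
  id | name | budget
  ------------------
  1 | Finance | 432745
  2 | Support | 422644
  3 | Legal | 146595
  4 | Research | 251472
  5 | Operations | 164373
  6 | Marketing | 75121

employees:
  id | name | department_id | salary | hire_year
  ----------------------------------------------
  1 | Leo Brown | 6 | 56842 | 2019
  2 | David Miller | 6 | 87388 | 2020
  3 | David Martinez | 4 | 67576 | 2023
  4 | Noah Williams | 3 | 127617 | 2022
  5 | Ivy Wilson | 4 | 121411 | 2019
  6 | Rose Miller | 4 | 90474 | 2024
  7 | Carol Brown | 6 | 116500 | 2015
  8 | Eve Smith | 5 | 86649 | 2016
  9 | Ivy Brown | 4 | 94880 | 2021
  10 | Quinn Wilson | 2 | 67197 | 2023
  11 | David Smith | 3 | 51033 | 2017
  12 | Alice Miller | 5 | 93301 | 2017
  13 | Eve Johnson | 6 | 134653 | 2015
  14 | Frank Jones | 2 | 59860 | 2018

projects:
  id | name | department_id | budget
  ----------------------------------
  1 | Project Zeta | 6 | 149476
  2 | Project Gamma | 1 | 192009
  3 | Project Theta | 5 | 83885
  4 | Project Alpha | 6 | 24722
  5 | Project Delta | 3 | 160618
SELECT name, budget FROM projects WHERE budget <= 60106

Execution result:
name | budget
Project Alpha | 24722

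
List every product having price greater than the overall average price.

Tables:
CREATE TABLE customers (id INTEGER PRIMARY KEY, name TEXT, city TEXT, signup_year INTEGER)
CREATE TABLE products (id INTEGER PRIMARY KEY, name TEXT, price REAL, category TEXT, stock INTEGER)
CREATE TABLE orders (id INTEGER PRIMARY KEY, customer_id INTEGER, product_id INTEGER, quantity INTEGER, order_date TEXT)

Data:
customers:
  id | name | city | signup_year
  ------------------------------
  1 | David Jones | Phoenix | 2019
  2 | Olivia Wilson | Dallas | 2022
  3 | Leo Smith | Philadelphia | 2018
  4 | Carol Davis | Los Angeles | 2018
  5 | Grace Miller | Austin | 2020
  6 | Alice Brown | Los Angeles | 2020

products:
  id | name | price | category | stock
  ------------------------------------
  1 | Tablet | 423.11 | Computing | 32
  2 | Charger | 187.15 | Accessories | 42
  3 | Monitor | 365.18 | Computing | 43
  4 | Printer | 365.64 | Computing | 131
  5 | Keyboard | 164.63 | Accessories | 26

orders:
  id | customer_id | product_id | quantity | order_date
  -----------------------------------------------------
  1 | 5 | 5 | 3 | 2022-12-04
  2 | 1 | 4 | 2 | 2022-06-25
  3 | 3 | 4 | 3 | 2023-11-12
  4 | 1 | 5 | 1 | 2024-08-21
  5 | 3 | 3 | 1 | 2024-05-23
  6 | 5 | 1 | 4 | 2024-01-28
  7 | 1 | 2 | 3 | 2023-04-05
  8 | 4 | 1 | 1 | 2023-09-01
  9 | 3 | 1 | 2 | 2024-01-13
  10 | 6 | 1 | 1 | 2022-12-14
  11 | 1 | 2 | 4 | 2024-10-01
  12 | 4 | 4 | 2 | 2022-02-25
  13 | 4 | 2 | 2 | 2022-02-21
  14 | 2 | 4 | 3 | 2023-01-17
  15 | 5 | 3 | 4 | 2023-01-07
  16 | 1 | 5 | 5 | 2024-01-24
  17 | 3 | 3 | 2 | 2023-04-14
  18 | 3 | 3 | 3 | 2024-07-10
SELECT name, price FROM products WHERE price > (SELECT AVG(price) FROM products)

Execution result:
name | price
Tablet | 423.11
Monitor | 365.18
Printer | 365.64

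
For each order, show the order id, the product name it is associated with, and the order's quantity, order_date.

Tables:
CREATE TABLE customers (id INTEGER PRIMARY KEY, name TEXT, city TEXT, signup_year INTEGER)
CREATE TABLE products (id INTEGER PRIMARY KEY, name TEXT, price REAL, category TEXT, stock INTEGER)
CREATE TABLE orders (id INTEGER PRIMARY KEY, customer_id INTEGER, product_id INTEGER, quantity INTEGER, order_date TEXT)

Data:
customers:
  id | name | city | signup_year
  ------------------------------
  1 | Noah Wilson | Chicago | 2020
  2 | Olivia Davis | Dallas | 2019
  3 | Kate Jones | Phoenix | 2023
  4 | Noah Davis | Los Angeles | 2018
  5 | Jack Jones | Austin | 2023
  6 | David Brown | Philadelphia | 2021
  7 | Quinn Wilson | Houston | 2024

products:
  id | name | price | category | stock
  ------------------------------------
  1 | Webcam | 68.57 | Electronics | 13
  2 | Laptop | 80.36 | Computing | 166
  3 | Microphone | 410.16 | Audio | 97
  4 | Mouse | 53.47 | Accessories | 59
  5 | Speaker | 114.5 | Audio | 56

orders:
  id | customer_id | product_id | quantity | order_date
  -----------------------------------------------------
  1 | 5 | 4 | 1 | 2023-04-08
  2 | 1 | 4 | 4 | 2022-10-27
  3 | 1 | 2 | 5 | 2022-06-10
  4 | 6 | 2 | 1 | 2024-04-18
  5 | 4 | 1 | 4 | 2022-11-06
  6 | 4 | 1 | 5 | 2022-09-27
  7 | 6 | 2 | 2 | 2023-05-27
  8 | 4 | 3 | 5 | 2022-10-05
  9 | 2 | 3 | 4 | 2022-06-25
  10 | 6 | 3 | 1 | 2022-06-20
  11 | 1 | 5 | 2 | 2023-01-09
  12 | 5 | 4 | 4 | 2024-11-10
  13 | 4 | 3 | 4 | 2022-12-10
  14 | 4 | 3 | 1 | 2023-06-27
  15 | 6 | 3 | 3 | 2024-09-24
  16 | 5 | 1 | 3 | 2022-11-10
SELECT c.id, p.name AS product, c.quantity, c.order_date FROM orders c JOIN products p ON c.product_id = p.id

Execution result:
id | product | quantity | order_date
1 | Mouse | 1 | 2023-04-08
2 | Mouse | 4 | 2022-10-27
3 | Laptop | 5 | 2022-06-10
4 | Laptop | 1 | 2024-04-18
5 | Webcam | 4 | 2022-11-06
6 | Webcam | 5 | 2022-09-27
7 | Laptop | 2 | 2023-05-27
8 | Microphone | 5 | 2022-10-05
9 | Microphone | 4 | 2022-06-25
10 | Microphone | 1 | 2022-06-20
11 | Speaker | 2 | 2023-01-09
12 | Mouse | 4 | 2024-11-10
13 | Microphone | 4 | 2022-12-10
14 | Microphone | 1 | 2023-06-27
15 | Microphone | 3 | 2024-09-24
16 | Webcam | 3 | 2022-11-10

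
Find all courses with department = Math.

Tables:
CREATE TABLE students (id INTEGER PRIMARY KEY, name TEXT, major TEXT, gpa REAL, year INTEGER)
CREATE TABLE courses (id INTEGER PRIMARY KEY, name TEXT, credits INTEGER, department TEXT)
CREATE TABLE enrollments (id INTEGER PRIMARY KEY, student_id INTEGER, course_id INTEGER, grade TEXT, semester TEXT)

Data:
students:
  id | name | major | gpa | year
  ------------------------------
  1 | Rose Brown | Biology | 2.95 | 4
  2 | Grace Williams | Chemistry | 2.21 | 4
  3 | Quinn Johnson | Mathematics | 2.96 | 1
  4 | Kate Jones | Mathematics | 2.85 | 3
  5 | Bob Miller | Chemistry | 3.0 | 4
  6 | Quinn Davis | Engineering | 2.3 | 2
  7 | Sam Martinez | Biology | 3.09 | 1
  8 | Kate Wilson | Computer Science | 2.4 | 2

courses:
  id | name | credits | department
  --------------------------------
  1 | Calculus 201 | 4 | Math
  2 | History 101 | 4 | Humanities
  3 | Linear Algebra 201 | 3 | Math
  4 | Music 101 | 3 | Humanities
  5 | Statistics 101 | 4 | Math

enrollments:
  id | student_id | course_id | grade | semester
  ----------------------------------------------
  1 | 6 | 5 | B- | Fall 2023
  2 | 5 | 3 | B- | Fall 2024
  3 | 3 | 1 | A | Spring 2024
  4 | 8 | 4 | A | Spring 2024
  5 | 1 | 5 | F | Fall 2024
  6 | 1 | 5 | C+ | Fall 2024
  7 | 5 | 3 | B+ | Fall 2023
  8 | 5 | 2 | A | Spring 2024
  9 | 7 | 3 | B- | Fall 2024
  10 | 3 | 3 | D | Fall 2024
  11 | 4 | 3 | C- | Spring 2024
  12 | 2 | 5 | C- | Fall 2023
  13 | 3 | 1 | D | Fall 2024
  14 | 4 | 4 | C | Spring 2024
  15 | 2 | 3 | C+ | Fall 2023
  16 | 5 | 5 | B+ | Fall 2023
SELECT name, department FROM courses WHERE department = 'Math'

Execution result:
name | department
Calculus 201 | Math
Linear Algebra 201 | Math
Statistics 101 | Math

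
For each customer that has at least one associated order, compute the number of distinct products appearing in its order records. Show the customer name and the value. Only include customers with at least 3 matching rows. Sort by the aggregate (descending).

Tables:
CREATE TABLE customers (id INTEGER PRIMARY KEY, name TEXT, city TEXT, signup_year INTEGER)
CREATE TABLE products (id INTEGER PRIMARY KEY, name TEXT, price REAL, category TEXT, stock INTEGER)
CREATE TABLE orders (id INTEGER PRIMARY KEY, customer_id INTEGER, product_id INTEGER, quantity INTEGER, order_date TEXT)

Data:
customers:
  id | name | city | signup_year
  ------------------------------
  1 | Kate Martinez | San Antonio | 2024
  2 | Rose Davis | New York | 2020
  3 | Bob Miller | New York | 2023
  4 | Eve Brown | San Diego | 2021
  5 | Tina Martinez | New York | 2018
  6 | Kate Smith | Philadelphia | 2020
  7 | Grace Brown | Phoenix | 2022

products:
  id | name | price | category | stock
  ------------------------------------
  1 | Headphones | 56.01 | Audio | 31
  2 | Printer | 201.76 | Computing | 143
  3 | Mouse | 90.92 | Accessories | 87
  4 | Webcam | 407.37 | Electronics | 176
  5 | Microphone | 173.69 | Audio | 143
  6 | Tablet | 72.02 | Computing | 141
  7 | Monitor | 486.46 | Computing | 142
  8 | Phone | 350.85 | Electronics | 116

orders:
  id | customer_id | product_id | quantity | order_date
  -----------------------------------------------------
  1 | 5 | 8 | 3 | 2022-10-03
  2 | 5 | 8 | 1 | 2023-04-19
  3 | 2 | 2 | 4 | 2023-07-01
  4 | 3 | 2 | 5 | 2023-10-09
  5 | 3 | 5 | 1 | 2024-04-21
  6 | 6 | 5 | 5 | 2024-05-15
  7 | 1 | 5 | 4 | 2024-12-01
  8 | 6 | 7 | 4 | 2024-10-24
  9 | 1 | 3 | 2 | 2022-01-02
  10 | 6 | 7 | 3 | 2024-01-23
SELECT p.name, COUNT(DISTINCT c.product_id) AS distinct_product_count FROM orders c JOIN customers p ON c.customer_id = p.id GROUP BY p.id, p.name HAVING COUNT(*) >= 3 ORDER BY distinct_product_count DESC

Execution result:
name | distinct_product_count
Kate Smith | 2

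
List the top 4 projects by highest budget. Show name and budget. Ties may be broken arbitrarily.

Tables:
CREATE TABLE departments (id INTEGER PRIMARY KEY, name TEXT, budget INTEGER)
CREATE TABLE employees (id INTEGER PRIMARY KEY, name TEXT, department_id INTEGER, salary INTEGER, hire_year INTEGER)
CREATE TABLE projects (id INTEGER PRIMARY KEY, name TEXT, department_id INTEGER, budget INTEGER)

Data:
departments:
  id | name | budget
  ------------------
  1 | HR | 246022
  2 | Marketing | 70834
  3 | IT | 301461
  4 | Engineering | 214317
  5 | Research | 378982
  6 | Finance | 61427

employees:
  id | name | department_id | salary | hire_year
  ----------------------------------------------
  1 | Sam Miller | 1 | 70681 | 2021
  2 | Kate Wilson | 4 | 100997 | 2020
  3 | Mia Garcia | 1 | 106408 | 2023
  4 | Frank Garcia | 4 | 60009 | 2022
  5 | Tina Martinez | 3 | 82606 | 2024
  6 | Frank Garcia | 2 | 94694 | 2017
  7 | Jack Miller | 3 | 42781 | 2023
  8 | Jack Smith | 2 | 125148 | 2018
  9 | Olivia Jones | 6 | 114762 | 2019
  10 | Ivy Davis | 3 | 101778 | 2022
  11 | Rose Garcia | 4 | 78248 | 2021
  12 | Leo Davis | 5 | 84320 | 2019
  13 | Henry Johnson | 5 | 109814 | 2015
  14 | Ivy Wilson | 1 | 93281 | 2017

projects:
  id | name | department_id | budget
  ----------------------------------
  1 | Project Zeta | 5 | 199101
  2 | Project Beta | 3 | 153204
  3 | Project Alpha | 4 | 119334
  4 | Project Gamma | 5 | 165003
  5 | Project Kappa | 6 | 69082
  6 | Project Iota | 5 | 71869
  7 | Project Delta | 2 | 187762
SELECT name, budget FROM projects ORDER BY budget DESC LIMIT 4

Execution result:
name | budget
Project Zeta | 199101
Project Delta | 187762
Project Gamma | 165003
Project Beta | 153204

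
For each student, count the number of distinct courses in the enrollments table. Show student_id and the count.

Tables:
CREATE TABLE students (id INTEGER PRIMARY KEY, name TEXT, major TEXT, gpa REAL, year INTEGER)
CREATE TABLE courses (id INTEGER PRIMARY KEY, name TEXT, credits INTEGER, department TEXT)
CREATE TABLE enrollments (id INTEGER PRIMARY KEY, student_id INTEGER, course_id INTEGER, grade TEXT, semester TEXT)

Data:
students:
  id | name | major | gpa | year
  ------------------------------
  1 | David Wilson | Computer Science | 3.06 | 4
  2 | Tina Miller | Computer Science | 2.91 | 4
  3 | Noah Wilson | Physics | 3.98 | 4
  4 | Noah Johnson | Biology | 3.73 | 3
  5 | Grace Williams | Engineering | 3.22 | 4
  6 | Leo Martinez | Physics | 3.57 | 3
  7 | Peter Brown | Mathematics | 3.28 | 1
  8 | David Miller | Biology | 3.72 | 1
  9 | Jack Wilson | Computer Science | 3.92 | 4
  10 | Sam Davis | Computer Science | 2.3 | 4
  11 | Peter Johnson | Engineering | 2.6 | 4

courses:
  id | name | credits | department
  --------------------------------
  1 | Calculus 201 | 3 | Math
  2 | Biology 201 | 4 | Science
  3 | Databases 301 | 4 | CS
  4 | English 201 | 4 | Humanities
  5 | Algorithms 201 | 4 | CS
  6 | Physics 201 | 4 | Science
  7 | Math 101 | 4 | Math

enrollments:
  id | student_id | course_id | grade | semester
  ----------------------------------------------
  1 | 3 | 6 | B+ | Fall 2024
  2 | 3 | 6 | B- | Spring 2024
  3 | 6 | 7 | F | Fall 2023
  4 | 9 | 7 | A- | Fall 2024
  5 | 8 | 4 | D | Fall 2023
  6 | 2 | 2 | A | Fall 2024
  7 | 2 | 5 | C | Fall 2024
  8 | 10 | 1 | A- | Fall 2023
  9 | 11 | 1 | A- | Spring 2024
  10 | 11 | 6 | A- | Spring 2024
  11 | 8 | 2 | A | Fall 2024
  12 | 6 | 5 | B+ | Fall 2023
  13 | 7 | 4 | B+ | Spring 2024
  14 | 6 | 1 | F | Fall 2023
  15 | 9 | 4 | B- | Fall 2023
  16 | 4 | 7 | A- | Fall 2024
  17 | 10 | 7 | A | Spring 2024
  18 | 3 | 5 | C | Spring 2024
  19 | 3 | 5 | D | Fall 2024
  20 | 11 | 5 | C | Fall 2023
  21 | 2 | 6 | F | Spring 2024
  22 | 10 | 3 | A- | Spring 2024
SELECT student_id, COUNT(DISTINCT course_id) AS distinct_course_count FROM enrollments GROUP BY student_id

Execution result:
student_id | distinct_course_count
2 | 3
3 | 2
4 | 1
6 | 3
7 | 1
8 | 2
9 | 2
10 | 3
11 | 3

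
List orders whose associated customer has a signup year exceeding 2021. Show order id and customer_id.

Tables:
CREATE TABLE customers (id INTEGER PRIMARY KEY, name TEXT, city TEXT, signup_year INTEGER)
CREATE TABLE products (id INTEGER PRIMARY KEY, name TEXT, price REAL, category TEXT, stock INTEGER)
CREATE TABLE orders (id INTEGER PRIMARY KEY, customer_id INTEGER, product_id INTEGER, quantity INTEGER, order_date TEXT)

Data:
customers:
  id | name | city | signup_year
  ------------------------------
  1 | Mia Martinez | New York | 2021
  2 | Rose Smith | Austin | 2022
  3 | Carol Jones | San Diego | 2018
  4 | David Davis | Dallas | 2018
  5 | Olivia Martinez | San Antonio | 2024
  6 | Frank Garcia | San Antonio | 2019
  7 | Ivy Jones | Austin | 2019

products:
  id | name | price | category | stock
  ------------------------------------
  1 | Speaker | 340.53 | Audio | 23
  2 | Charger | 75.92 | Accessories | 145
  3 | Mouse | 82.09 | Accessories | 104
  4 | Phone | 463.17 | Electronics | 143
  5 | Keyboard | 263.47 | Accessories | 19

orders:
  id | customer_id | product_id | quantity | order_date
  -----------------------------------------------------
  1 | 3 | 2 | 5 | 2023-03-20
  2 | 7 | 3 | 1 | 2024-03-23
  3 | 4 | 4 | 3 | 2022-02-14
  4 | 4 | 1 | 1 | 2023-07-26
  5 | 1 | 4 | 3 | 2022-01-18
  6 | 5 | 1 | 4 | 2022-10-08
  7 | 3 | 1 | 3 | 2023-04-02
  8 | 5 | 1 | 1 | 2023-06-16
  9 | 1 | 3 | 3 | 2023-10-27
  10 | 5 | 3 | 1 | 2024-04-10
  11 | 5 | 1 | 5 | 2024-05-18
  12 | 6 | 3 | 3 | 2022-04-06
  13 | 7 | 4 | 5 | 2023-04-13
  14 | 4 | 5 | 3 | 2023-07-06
SELECT id, customer_id FROM orders WHERE customer_id IN (SELECT id FROM customers WHERE signup_year > 2021)

Execution result:
id | customer_id
6 | 5
8 | 5
10 | 5
11 | 5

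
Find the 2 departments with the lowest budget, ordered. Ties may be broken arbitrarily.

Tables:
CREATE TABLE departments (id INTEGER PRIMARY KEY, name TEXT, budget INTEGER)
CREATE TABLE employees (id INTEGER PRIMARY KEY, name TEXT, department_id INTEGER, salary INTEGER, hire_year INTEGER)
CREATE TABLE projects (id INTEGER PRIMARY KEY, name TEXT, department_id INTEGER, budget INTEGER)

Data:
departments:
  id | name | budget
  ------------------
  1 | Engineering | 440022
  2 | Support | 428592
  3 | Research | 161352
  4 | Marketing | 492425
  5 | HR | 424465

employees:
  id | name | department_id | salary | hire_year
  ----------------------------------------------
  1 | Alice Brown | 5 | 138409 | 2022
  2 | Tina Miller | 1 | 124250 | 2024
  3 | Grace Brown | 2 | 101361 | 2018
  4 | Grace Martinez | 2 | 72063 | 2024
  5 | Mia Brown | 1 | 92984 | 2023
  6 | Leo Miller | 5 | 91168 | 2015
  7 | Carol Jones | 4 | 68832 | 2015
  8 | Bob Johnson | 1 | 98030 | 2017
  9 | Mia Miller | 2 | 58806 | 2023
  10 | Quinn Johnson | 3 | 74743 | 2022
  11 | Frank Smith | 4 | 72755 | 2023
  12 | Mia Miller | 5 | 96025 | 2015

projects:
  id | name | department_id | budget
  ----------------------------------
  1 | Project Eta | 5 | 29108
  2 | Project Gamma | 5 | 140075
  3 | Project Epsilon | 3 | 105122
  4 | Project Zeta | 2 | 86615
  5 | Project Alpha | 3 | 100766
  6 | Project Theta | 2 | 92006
SELECT name, budget FROM departments ORDER BY budget ASC LIMIT 2

Execution result:
name | budget
Research | 161352
HR | 424465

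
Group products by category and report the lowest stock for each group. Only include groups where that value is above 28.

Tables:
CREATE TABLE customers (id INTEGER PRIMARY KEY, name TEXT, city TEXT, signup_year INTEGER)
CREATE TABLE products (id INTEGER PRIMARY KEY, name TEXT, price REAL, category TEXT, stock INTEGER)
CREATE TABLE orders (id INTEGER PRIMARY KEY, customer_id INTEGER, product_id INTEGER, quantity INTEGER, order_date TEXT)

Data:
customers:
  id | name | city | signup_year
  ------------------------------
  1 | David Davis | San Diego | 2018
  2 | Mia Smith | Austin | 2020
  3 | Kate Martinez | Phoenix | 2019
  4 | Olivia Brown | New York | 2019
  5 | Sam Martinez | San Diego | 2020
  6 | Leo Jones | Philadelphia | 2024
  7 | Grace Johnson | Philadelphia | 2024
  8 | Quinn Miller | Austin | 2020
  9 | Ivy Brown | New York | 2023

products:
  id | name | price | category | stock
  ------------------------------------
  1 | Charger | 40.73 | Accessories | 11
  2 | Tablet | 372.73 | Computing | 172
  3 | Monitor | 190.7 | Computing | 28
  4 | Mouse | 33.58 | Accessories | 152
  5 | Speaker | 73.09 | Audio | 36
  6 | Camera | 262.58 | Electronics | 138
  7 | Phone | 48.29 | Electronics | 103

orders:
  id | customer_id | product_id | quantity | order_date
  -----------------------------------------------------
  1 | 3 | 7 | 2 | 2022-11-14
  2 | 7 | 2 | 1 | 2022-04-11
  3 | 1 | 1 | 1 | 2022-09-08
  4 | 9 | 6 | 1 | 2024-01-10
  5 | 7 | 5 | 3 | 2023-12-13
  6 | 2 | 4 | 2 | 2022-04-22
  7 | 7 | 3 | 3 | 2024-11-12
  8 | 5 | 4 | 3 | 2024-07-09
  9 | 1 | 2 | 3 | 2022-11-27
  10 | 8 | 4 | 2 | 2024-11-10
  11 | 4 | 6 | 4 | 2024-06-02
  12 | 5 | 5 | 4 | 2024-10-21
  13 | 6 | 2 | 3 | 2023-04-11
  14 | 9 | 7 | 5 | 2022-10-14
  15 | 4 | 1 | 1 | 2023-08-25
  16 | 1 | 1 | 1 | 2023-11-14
SELECT category, MIN(stock) AS min_stock FROM products GROUP BY category HAVING MIN(stock) > 28

Execution result:
category | min_stock
Audio | 36
Electronics | 103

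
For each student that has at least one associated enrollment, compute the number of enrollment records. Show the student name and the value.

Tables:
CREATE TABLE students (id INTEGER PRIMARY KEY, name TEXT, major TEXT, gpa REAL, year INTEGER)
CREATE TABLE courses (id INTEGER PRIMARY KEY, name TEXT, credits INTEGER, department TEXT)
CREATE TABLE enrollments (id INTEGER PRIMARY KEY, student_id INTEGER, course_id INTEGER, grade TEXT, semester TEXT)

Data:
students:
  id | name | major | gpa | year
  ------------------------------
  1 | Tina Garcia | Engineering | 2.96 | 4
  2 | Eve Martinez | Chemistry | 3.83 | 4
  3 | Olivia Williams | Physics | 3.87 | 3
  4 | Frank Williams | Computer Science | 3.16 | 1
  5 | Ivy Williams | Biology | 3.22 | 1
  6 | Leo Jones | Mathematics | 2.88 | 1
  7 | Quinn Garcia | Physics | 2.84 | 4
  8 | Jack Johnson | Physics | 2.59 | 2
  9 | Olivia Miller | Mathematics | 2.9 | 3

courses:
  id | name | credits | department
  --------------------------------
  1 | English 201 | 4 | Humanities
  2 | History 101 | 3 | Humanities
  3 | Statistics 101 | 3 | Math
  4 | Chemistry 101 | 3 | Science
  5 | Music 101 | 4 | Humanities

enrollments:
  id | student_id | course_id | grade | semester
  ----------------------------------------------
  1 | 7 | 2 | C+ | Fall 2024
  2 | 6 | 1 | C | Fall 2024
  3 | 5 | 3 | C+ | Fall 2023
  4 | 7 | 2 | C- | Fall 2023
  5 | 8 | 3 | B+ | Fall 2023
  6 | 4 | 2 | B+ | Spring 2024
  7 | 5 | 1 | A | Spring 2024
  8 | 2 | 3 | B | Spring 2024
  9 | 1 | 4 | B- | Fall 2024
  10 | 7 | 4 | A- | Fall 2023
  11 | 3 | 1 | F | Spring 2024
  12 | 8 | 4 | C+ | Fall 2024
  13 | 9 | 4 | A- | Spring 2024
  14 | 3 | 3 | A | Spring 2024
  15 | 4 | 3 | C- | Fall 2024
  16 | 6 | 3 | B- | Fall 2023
SELECT p.name, COUNT(*) AS n FROM enrollments c JOIN students p ON c.student_id = p.id GROUP BY p.id, p.name

Execution result:
name | n
Tina Garcia | 1
Eve Martinez | 1
Olivia Williams | 2
Frank Williams | 2
Ivy Williams | 2
Leo Jones | 2
Quinn Garcia | 3
Jack Johnson | 2
Olivia Miller | 1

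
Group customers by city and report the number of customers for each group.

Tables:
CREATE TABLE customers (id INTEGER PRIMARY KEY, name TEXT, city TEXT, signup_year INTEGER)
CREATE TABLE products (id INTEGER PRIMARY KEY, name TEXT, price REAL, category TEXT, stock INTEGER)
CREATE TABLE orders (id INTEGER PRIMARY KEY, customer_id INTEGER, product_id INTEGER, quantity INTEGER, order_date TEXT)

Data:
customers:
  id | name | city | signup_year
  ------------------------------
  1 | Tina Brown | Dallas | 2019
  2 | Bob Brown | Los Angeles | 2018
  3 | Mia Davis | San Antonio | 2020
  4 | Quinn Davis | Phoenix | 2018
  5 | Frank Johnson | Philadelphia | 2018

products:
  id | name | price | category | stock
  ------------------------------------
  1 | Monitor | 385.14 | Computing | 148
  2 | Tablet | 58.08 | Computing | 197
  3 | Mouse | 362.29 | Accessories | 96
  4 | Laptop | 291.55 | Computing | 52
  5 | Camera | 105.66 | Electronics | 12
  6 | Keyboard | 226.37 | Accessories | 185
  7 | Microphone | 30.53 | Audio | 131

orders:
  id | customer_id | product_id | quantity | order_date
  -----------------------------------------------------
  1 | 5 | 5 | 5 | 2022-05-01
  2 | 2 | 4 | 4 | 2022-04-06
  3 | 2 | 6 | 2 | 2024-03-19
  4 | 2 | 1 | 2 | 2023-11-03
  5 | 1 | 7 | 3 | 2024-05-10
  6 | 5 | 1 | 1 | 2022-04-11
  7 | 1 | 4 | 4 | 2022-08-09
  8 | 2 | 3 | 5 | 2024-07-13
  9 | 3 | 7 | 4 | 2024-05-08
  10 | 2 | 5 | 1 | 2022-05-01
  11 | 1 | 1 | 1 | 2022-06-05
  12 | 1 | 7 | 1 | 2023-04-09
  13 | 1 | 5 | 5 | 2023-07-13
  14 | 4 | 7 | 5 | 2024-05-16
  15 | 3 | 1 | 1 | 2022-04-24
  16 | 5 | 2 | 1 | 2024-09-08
SELECT city, COUNT(*) AS n FROM customers GROUP BY city

Execution result:
city | n
Dallas | 1
Los Angeles | 1
Philadelphia | 1
Phoenix | 1
San Antonio | 1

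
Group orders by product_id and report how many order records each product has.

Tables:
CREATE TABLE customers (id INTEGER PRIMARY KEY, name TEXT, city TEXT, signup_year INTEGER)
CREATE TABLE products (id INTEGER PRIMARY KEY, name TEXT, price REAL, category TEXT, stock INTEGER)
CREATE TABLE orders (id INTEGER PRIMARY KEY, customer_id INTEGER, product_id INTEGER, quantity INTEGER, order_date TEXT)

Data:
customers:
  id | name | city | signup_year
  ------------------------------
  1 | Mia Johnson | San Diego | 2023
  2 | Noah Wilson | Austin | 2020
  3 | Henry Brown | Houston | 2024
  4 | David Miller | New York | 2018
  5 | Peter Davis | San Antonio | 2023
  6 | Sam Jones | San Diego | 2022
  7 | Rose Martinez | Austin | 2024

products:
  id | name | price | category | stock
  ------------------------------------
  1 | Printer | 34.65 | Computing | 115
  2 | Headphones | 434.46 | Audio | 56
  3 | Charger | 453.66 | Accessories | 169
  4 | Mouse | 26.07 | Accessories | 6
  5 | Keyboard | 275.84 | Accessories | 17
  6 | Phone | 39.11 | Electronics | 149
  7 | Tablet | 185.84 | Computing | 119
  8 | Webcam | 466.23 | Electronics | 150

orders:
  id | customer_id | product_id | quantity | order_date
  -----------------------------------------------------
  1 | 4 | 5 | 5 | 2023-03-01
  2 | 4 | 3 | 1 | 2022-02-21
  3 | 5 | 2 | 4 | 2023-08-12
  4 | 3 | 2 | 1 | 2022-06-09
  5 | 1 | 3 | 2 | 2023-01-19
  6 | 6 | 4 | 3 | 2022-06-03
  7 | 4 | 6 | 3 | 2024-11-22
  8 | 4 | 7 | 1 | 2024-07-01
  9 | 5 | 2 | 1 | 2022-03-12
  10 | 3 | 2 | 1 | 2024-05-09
SELECT product_id, COUNT(*) AS order_count FROM orders GROUP BY product_id

Execution result:
product_id | order_count
2 | 4
3 | 2
4 | 1
5 | 1
6 | 1
7 | 1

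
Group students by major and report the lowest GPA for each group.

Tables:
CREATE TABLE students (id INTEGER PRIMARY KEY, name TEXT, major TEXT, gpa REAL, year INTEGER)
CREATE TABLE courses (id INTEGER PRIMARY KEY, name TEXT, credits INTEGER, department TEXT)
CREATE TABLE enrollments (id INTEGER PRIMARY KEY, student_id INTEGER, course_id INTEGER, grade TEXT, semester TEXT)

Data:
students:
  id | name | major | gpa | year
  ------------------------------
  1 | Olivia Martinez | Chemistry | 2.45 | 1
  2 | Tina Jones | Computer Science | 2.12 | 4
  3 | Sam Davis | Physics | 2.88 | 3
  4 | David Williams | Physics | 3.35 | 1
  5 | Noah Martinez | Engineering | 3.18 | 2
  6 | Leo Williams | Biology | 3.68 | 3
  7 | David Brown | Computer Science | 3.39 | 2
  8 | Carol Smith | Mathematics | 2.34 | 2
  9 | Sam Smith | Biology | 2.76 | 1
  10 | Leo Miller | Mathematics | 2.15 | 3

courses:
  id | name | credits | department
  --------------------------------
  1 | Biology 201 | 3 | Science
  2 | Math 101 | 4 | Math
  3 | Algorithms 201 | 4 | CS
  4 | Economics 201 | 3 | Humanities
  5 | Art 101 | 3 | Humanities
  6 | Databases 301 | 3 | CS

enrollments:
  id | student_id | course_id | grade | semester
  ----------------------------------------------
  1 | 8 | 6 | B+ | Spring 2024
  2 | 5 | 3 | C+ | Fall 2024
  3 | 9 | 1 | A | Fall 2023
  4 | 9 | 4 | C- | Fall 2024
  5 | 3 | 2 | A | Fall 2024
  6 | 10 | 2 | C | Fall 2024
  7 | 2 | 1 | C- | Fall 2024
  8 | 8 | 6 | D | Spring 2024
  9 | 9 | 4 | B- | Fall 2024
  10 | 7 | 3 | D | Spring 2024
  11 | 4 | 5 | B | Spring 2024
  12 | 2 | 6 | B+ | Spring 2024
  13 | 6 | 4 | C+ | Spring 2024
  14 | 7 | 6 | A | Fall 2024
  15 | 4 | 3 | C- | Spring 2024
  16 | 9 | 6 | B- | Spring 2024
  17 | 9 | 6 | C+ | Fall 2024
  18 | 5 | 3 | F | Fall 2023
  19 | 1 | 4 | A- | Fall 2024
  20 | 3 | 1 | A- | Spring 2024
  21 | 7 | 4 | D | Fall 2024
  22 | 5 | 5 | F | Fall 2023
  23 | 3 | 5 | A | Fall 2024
SELECT major, MIN(gpa) AS min_gpa FROM students GROUP BY major

Execution result:
major | min_gpa
Biology | 2.76
Chemistry | 2.45
Computer Science | 2.12
Engineering | 3.18
Mathematics | 2.15
Physics | 2.88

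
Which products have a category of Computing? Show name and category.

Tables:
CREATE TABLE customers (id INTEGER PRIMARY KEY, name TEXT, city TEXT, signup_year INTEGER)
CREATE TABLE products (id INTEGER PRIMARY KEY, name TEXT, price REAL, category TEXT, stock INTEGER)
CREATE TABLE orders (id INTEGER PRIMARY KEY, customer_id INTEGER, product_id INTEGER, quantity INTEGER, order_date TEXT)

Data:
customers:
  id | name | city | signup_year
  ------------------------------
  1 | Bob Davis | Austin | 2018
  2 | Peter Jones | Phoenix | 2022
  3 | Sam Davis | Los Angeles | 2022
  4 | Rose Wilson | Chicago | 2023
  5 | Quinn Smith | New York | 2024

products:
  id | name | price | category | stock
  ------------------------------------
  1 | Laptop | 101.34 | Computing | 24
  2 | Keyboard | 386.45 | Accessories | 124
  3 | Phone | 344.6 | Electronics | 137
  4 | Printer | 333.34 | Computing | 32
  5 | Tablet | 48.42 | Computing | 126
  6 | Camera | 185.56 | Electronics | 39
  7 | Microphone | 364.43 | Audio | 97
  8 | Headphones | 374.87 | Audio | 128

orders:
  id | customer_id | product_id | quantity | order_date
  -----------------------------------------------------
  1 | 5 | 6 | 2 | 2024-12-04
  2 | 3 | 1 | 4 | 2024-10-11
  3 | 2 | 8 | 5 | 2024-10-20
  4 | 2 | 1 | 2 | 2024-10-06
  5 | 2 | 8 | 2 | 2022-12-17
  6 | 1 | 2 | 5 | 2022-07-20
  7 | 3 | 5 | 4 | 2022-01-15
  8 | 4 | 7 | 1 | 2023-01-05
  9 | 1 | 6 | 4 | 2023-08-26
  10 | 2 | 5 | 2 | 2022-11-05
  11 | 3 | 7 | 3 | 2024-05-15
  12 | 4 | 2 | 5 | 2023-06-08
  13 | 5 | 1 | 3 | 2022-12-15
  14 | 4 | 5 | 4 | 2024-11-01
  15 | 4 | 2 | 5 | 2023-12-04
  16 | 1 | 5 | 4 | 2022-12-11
SELECT name, category FROM products WHERE category = 'Computing'

Execution result:
name | category
Laptop | Computing
Printer | Computing
Tablet | Computing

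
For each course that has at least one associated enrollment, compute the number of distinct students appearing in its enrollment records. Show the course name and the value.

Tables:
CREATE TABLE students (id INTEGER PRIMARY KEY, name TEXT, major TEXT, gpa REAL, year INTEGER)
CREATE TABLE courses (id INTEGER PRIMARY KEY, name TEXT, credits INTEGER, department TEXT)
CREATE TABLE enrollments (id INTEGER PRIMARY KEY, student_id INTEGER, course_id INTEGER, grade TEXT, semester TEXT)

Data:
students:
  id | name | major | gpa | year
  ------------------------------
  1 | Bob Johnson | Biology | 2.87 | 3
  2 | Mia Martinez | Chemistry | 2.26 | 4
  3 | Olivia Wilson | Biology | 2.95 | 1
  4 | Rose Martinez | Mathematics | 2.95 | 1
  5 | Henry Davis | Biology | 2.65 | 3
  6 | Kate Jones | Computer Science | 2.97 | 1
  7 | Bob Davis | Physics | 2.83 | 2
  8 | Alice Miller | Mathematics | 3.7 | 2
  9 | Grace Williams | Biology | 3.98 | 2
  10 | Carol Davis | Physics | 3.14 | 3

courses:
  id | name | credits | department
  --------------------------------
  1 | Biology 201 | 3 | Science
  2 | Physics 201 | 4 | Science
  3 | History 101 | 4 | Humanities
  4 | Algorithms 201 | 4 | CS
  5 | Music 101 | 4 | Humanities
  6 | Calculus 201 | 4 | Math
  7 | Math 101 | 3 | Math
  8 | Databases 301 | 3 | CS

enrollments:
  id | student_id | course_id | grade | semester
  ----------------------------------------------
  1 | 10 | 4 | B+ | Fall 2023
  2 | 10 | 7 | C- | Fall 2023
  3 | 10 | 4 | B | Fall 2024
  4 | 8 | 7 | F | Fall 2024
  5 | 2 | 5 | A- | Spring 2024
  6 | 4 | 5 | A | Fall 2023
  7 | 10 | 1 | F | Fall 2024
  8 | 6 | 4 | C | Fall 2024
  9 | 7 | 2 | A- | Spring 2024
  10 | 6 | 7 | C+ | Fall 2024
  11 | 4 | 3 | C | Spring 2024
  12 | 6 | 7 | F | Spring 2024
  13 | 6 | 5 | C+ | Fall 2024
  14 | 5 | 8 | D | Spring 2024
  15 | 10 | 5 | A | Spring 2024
SELECT p.name, COUNT(DISTINCT c.student_id) AS distinct_student_count FROM enrollments c JOIN courses p ON c.course_id = p.id GROUP BY p.id, p.name

Execution result:
name | distinct_student_count
Biology 201 | 1
Physics 201 | 1
History 101 | 1
Algorithms 201 | 2
Music 101 | 4
Math 101 | 3
Databases 301 | 1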